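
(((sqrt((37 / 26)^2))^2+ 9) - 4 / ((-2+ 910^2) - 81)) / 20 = 0.55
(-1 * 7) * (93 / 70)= -93 / 10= -9.30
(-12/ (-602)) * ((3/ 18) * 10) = 10/ 301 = 0.03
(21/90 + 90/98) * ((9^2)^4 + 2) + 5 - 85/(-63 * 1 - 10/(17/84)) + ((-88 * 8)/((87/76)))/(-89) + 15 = 815093440762899/16440970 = 49576967.83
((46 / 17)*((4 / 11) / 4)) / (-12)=-0.02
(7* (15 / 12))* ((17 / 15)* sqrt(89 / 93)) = 119* sqrt(8277) / 1116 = 9.70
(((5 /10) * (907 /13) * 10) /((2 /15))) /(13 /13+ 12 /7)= 476175 /494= 963.92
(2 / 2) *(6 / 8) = 3 / 4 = 0.75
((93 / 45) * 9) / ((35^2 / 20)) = 372 / 1225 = 0.30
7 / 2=3.50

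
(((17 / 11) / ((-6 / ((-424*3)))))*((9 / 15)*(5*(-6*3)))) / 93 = -64872 / 341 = -190.24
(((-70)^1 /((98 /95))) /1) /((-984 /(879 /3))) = 139175 /6888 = 20.21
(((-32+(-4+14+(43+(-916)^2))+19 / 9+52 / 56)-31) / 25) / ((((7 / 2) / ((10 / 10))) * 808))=105720179 / 8908200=11.87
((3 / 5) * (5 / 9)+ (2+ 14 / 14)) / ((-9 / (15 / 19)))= -50 / 171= -0.29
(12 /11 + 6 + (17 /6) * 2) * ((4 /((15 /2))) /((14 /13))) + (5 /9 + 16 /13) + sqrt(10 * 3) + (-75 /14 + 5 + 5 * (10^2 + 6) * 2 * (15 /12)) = sqrt(30) + 40022399 /30030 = 1338.22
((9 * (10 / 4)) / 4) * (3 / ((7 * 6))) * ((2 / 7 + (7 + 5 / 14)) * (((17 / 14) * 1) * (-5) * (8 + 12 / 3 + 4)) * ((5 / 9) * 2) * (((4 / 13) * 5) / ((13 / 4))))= -9095000 / 57967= -156.90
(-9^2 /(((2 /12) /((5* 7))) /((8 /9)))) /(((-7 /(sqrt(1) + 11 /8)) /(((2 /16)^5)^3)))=0.00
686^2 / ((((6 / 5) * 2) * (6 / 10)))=2941225 / 9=326802.78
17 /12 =1.42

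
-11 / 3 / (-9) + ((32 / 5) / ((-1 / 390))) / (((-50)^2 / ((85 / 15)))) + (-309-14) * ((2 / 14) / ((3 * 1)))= -2437054 / 118125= -20.63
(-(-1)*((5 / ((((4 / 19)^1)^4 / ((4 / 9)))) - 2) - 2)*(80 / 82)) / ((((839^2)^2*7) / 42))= 3246505 / 243788348926572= 0.00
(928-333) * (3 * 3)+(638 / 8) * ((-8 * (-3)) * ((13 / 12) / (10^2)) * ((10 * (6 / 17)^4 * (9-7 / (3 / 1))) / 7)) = 3132576189 / 584647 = 5358.06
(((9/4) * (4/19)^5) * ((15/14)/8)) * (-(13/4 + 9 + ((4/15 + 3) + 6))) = -46476/17332693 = -0.00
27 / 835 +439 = 366592 / 835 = 439.03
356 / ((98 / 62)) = 11036 / 49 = 225.22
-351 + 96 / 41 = -14295 / 41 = -348.66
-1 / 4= -0.25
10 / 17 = 0.59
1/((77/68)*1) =68/77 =0.88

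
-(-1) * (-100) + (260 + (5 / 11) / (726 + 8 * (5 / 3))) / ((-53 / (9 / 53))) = -6910489655 / 68533982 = -100.83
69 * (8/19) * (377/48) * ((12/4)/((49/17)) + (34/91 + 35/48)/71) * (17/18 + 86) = 2393792294665/114222528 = 20957.27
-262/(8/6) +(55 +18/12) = -140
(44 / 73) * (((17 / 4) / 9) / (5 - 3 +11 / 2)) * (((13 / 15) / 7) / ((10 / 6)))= 4862 / 1724625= 0.00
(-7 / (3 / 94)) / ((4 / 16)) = -2632 / 3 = -877.33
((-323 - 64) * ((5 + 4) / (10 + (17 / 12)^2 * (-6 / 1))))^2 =6987622464 / 2401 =2910296.74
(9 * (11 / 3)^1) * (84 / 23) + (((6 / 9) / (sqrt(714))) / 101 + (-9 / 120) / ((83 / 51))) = sqrt(714) / 108171 + 9199521 / 76360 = 120.48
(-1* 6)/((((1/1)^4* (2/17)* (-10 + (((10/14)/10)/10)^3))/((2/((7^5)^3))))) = 816000/379804906954152799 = 0.00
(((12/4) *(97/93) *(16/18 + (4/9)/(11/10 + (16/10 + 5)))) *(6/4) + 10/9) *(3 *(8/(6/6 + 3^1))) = 238636/7161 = 33.32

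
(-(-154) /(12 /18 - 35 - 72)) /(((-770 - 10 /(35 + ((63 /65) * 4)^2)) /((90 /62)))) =39950631 /14636086792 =0.00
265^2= 70225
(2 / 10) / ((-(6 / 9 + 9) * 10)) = -3 / 1450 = -0.00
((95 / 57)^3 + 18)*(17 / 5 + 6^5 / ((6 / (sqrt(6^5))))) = 10387 / 135 + 1055808*sqrt(6) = 2586267.81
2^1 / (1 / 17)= 34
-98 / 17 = -5.76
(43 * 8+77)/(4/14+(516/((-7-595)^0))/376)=277018/1091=253.91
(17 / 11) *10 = 170 / 11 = 15.45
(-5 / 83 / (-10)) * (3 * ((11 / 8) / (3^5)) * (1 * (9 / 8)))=11 / 95616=0.00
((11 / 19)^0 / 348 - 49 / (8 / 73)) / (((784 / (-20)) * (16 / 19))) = 29563715 / 2182656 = 13.54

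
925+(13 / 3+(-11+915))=5500 / 3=1833.33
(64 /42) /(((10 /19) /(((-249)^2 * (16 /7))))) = 100524288 /245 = 410303.22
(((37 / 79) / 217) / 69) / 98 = 37 / 115920966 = 0.00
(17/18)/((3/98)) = 833/27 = 30.85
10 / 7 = 1.43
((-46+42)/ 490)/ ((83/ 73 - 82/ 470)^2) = -58858805/ 6679830528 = -0.01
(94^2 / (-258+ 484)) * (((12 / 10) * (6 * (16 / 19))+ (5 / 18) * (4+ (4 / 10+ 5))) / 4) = 84.79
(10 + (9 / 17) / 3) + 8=309 / 17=18.18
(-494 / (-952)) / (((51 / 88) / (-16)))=-86944 / 6069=-14.33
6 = 6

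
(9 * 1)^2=81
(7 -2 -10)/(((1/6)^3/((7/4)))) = -1890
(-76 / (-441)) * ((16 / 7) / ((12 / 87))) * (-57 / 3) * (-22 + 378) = -19316.95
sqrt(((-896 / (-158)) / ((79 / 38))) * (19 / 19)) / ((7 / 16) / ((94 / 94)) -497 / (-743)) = 95104 * sqrt(266) / 1039087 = 1.49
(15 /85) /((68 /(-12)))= -9 /289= -0.03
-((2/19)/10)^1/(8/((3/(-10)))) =0.00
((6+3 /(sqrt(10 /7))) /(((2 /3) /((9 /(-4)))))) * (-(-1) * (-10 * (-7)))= -2835 /2-567 * sqrt(70) /8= -2010.48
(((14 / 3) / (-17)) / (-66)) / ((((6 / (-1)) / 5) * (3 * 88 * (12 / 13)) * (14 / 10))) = -325 / 31990464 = -0.00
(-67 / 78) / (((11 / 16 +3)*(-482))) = 268 / 554541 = 0.00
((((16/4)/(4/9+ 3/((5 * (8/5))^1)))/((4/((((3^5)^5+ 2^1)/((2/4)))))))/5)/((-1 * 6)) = -4066985325336/59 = -68931954666.71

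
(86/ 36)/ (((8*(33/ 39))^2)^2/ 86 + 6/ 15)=264046445/ 2742841548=0.10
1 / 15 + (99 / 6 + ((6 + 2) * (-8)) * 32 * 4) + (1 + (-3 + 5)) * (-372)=-278743 / 30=-9291.43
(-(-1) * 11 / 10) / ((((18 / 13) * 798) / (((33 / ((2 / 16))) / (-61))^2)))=138424 / 7423395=0.02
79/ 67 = 1.18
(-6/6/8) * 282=-141/4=-35.25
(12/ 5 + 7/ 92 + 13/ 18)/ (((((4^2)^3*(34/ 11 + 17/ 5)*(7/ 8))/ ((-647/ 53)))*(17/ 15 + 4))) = -42834635/ 131014453248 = -0.00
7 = 7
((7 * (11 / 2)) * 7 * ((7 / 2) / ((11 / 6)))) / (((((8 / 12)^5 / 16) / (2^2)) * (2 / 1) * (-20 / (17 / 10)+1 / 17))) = -4250799 / 398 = -10680.40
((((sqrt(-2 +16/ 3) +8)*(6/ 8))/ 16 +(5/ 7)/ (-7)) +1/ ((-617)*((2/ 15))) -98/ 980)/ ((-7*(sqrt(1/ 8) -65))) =0.00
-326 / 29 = -11.24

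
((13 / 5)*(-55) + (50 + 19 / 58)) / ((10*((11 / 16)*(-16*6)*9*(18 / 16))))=1075 / 77517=0.01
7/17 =0.41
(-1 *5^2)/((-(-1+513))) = 25/512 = 0.05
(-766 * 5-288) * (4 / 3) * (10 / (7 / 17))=-2800240 / 21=-133344.76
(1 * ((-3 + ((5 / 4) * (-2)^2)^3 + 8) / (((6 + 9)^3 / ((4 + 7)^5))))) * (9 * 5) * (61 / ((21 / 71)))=18135308906 / 315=57572409.23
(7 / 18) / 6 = 7 / 108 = 0.06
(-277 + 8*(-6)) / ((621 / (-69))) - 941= -8144 / 9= -904.89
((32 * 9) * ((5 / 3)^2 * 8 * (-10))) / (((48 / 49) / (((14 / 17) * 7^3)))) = -941192000 / 51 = -18454745.10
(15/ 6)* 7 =35/ 2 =17.50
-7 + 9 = 2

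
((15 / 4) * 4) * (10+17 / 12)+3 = 697 / 4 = 174.25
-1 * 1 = -1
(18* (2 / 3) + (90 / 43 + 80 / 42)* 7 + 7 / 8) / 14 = 42167 / 14448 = 2.92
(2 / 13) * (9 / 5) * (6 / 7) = 0.24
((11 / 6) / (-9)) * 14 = -77 / 27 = -2.85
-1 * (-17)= 17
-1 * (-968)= 968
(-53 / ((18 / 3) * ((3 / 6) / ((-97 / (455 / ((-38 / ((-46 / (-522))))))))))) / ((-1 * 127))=16996146 / 1329055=12.79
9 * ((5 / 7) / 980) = 0.01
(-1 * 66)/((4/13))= -429/2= -214.50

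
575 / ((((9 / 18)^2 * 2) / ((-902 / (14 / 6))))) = -3111900 / 7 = -444557.14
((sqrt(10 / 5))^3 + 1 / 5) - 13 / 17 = -48 / 85 + 2*sqrt(2) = 2.26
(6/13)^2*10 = 360/169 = 2.13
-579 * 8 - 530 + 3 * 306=-4244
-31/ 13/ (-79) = 31/ 1027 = 0.03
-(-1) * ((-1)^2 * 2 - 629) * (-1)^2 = -627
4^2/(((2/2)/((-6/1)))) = -96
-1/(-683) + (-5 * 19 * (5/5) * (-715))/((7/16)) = 742284407/4781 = 155257.14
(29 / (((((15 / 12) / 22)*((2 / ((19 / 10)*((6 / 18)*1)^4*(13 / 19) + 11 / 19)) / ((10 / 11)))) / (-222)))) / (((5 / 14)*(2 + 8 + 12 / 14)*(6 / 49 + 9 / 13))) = -1226728456772 / 126467325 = -9699.96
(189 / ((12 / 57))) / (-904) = -3591 / 3616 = -0.99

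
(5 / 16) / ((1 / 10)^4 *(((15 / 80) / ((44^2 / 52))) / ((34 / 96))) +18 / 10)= 25712500 / 148104117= 0.17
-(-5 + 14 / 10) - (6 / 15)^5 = 11218 / 3125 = 3.59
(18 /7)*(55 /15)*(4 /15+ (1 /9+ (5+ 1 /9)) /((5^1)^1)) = 1298 /105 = 12.36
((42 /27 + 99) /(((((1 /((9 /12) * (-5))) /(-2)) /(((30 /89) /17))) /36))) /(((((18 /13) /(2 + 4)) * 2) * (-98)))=-882375 /74137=-11.90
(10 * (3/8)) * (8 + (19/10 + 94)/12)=1919/32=59.97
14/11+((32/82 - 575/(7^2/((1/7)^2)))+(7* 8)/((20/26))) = 401864889/5414255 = 74.22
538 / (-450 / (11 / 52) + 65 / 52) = -23672 / 93545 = -0.25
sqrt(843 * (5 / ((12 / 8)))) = 53.01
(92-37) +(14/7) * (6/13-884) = -22257/13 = -1712.08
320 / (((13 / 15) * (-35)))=-960 / 91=-10.55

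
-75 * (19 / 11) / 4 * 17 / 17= -1425 / 44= -32.39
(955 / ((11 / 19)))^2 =329241025 / 121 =2721000.21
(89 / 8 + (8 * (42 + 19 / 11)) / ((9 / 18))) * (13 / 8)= 813111 / 704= 1154.99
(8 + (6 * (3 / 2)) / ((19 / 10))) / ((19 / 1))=242 / 361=0.67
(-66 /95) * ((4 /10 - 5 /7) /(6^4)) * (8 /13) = 121 /1167075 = 0.00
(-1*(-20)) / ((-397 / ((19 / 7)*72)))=-9.85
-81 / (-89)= 81 / 89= 0.91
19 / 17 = 1.12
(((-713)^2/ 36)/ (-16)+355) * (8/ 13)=-303889/ 936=-324.67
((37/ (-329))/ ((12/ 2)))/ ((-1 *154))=37/ 303996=0.00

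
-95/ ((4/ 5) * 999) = -475/ 3996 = -0.12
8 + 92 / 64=151 / 16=9.44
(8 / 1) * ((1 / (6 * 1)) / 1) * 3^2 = 12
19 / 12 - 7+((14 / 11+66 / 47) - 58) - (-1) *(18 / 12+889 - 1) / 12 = 13.39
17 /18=0.94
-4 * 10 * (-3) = 120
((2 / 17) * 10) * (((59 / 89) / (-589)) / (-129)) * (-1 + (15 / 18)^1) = -590 / 344877759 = -0.00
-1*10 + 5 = -5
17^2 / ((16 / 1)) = 289 / 16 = 18.06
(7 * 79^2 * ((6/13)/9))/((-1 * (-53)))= 87374/2067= 42.27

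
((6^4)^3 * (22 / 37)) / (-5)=-258860602.12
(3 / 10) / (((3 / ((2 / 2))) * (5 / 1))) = 1 / 50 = 0.02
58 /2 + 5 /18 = 527 /18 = 29.28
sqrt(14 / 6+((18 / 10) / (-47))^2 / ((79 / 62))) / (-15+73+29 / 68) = 68*sqrt(7241414367) / 221276235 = 0.03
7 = 7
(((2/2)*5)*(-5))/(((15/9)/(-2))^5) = 7776/125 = 62.21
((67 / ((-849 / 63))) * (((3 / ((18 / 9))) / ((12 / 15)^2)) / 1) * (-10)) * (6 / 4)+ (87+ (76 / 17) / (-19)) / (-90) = 240844115 / 1385568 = 173.82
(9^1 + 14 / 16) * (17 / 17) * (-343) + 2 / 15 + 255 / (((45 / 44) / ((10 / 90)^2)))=-3383.91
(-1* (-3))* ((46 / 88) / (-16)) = -69 / 704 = -0.10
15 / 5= 3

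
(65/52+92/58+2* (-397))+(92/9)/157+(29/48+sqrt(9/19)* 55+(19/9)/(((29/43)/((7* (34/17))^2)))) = -116021917/655632+165* sqrt(19)/19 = -139.11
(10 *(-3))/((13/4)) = -9.23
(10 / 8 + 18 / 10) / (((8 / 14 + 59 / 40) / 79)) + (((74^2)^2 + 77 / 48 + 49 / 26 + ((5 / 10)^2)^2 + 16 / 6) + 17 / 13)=446741875481 / 14898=29986701.27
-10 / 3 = -3.33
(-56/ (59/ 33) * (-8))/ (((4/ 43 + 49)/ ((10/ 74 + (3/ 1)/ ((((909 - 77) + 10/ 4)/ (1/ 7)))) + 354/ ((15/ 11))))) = 50982371719488/ 38456371985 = 1325.72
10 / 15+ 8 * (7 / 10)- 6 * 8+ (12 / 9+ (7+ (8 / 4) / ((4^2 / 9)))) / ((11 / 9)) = -44873 / 1320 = -33.99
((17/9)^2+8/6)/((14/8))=1588/567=2.80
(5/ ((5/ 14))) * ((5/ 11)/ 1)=70/ 11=6.36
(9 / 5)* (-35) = -63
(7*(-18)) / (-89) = 126 / 89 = 1.42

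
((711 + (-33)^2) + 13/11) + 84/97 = 1922785/1067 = 1802.05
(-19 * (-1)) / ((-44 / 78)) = -741 / 22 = -33.68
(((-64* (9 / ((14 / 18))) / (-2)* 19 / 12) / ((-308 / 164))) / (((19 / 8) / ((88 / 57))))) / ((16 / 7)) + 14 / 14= -11675 / 133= -87.78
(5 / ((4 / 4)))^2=25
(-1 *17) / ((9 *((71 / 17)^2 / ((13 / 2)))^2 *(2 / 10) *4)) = -1199779165 / 3659282064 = -0.33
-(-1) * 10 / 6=5 / 3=1.67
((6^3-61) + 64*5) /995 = 95 /199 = 0.48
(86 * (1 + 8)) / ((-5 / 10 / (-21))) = 32508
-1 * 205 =-205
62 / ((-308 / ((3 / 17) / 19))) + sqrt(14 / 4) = -93 / 49742 + sqrt(14) / 2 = 1.87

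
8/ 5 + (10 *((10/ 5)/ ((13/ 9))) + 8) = 1524/ 65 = 23.45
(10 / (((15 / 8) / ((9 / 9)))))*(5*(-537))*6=-85920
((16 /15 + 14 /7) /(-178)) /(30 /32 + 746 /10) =-368 /1613481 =-0.00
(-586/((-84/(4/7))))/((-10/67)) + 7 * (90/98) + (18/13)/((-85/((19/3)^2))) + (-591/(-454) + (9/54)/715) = -7962609407/405600195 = -19.63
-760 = -760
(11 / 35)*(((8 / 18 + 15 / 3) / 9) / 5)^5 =443889677 / 54481006265625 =0.00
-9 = -9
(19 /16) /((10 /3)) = 57 /160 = 0.36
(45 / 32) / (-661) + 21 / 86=220161 / 909536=0.24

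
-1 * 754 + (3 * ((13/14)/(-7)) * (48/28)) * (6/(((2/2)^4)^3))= -260026/343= -758.09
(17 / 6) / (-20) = -17 / 120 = -0.14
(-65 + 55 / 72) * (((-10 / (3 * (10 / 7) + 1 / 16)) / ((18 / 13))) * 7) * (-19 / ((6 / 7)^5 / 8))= -4703974673125 / 19171242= -245366.19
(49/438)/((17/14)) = 343/3723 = 0.09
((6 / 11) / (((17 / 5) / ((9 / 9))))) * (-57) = -1710 / 187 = -9.14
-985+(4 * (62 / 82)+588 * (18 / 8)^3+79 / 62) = 116260629 / 20336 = 5716.99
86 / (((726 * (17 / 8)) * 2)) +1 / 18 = 0.08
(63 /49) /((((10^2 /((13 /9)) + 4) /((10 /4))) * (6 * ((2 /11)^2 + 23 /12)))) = 70785 /18865784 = 0.00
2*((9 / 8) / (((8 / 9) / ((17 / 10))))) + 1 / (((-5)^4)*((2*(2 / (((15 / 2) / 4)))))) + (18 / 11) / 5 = 407541 / 88000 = 4.63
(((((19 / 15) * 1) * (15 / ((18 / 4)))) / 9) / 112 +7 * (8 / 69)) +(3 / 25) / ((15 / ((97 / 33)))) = 120398147 / 143451000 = 0.84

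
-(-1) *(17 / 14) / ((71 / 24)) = 204 / 497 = 0.41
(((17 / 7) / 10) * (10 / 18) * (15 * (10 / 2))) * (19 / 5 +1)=340 / 7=48.57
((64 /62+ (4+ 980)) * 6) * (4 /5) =732864 /155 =4728.15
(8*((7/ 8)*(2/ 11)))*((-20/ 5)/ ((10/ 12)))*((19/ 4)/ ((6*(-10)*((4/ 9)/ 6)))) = 3591/ 550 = 6.53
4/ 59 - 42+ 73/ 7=-13011/ 413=-31.50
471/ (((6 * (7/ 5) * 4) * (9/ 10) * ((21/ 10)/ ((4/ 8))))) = 19625/ 5292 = 3.71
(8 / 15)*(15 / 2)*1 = 4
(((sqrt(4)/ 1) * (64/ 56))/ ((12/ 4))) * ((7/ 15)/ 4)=0.09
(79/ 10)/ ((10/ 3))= 237/ 100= 2.37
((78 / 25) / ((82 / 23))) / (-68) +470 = 32758103 / 69700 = 469.99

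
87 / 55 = 1.58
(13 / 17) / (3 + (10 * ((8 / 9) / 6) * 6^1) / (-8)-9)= -117 / 1088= -0.11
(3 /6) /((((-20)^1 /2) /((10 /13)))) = -1 /26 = -0.04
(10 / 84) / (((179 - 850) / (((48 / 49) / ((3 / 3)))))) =-40 / 230153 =-0.00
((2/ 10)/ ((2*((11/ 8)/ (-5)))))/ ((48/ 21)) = -7/ 44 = -0.16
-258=-258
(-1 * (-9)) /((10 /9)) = 81 /10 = 8.10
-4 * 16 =-64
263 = 263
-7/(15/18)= -42/5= -8.40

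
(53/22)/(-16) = -53/352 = -0.15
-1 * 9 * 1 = -9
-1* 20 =-20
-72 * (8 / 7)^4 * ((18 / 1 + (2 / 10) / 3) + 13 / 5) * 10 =-60948480 / 2401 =-25384.62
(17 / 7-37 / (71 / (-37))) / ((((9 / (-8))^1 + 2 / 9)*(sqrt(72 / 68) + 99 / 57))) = -4718384 / 221165 + 479408*sqrt(34) / 221165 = -8.69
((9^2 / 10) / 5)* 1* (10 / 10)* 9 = 729 / 50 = 14.58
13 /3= 4.33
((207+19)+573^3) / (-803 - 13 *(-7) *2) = -188132743 / 621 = -302951.28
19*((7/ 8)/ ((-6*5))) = -133/ 240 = -0.55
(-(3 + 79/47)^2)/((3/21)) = -338800/2209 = -153.37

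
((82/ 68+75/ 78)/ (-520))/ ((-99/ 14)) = 3353/ 5688540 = 0.00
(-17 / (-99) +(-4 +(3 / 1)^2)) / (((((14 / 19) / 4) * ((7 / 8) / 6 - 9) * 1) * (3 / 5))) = -311296 / 58905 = -5.28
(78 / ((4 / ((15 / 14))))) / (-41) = -0.51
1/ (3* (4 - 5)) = -1/ 3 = -0.33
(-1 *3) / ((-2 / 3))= 9 / 2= 4.50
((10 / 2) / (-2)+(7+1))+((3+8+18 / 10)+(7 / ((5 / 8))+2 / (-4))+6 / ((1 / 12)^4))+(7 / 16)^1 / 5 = 9955607 / 80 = 124445.09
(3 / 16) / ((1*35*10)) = 3 / 5600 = 0.00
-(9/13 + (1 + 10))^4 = -18689.64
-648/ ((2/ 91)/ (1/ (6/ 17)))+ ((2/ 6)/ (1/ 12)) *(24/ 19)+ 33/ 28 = -44438901/ 532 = -83531.77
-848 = -848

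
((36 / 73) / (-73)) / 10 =-18 / 26645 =-0.00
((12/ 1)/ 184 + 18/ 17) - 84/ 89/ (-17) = 82095/ 69598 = 1.18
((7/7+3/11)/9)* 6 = 28/33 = 0.85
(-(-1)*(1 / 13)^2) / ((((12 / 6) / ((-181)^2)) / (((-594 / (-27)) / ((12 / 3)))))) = 360371 / 676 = 533.09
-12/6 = -2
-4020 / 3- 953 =-2293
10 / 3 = 3.33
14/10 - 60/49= 43/245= 0.18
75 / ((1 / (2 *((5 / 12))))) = 125 / 2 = 62.50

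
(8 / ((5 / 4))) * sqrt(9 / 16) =24 / 5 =4.80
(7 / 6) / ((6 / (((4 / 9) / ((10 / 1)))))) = 7 / 810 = 0.01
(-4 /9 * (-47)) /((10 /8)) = 752 /45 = 16.71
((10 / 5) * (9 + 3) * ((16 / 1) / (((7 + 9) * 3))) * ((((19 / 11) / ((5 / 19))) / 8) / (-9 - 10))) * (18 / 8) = -171 / 220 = -0.78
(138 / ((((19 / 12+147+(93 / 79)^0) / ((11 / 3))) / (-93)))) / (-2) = 282348 / 1795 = 157.30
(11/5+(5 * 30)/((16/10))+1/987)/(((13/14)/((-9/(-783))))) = 1894073/1594710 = 1.19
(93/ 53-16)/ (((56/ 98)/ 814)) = -2150995/ 106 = -20292.41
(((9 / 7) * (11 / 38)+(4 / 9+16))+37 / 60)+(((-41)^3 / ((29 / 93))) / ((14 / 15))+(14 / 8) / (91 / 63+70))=-26426573282591 / 111602295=-236792.38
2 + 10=12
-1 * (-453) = 453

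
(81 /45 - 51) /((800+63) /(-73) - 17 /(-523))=1565339 /375090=4.17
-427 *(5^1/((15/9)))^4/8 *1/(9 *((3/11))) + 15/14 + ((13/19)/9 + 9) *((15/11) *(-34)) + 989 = -41857051/35112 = -1192.10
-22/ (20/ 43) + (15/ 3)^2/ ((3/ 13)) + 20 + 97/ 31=78271/ 930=84.16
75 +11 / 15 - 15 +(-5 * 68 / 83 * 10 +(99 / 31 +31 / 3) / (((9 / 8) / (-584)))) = -2432244013 / 347355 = -7002.19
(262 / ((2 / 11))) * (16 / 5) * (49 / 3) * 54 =20335392 / 5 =4067078.40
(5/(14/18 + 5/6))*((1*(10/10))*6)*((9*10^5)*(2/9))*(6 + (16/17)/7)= 22845552.01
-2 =-2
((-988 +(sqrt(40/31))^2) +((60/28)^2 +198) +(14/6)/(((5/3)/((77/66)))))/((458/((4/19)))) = -155711/432915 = -0.36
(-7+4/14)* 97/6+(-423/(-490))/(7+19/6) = -9725851/89670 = -108.46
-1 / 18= -0.06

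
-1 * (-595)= 595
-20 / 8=-5 / 2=-2.50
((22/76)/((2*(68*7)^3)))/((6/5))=0.00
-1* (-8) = 8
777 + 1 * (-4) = 773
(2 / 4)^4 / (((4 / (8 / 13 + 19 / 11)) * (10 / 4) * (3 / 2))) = 67 / 6864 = 0.01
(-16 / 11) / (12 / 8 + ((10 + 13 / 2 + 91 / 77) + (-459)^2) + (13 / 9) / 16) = -2304 / 333749231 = -0.00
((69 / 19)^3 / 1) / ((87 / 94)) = 51.75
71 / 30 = 2.37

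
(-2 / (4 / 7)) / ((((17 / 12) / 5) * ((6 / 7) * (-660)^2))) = -49 / 1481040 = -0.00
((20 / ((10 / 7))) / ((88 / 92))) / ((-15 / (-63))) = 3381 / 55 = 61.47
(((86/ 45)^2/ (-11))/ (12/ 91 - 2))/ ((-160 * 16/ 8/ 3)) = -168259/ 100980000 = -0.00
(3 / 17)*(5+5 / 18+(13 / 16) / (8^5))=24903797 / 26738688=0.93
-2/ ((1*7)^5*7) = -2/ 117649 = -0.00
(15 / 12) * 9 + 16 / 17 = 829 / 68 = 12.19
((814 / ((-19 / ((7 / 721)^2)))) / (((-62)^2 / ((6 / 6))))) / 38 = -407 / 14721939556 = -0.00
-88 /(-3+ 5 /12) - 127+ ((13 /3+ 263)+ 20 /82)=665909 /3813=174.64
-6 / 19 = -0.32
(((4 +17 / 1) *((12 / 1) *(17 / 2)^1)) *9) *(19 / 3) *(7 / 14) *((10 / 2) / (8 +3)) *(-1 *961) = -293330835 / 11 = -26666439.55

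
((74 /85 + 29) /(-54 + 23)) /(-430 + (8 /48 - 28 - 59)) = 15234 /8171135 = 0.00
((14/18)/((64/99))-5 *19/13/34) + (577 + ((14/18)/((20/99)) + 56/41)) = 1691011797/2899520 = 583.20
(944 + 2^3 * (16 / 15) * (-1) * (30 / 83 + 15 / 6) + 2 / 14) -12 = 1582165 / 1743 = 907.73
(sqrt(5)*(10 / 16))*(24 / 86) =15*sqrt(5) / 86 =0.39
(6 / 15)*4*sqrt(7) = 8*sqrt(7) / 5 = 4.23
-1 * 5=-5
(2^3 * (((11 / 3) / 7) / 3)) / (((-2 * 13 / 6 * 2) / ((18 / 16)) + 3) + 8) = 264 / 623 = 0.42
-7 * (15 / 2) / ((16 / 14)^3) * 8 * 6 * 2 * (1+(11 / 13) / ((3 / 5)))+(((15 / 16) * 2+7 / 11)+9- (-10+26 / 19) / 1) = -352899691 / 43472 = -8117.86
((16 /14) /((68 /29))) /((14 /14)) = 58 /119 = 0.49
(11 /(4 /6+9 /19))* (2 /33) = 38 /65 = 0.58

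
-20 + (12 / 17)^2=-5636 / 289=-19.50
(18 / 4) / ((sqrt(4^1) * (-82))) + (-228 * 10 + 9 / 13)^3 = -8533216592901621 / 720616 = -11841558601.12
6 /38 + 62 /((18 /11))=6506 /171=38.05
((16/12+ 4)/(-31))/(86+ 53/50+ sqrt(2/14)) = -8125600/4111770653+ 40000 * sqrt(7)/12335311959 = -0.00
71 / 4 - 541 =-2093 / 4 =-523.25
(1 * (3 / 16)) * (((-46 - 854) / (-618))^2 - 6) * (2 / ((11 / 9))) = -555579 / 466796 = -1.19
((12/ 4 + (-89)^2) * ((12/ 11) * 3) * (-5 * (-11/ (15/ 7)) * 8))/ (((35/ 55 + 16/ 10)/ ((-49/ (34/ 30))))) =-71753404800/ 697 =-102946061.41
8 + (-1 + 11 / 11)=8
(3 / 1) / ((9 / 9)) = 3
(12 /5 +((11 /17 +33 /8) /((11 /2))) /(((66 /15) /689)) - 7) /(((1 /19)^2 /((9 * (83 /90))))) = 393311.24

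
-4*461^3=-391888724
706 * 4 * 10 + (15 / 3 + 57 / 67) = 28245.85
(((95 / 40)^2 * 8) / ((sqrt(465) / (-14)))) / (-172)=2527 * sqrt(465) / 319920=0.17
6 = 6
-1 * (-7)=7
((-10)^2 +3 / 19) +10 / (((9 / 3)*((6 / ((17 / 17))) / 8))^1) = 17887 / 171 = 104.60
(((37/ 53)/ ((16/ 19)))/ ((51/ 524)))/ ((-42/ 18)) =-92093/ 25228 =-3.65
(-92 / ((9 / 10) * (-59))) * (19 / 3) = 17480 / 1593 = 10.97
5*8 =40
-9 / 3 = -3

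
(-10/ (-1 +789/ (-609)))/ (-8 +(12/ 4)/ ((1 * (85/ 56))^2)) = -7333375/ 11275336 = -0.65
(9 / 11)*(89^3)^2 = 4472831618649 / 11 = 406621056240.82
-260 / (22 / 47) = -6110 / 11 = -555.45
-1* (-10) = 10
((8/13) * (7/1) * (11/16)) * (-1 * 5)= -385/26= -14.81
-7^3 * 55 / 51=-18865 / 51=-369.90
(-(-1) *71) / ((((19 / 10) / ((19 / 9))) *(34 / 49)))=17395 / 153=113.69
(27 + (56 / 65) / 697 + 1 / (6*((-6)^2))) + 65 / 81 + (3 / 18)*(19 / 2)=862870013 / 29357640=29.39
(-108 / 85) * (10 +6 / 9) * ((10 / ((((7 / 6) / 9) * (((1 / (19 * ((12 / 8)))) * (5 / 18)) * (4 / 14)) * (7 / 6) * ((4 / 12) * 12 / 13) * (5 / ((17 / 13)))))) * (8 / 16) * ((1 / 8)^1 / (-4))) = 747954 / 175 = 4274.02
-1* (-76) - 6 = 70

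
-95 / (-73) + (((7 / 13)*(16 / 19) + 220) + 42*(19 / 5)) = 34381043 / 90155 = 381.35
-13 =-13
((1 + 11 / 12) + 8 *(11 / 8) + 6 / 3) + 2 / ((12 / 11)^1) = 67 / 4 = 16.75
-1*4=-4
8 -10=-2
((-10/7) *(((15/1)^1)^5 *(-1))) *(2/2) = 7593750/7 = 1084821.43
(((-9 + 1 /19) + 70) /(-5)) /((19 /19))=-232 /19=-12.21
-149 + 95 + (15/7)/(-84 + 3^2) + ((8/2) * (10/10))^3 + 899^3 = 726572708.97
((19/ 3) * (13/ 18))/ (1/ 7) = 1729/ 54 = 32.02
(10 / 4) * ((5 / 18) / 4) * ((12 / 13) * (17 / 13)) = 425 / 2028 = 0.21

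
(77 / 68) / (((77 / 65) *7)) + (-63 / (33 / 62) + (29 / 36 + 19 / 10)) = -13609591 / 117810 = -115.52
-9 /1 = -9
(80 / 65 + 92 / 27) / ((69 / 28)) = 45584 / 24219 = 1.88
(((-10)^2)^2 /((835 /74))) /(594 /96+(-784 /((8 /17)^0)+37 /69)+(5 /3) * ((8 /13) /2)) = -2124096000 /1861734203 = -1.14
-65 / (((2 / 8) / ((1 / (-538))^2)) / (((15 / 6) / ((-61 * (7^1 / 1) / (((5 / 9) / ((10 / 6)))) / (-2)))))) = -325 / 92694441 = -0.00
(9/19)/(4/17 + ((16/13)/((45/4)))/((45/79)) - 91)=-0.01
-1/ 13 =-0.08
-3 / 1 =-3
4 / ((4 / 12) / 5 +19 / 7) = 105 / 73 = 1.44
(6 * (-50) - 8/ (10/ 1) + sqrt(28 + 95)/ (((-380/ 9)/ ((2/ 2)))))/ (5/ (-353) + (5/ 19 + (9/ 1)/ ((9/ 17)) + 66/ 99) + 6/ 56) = -847335552/ 50769155 - 66717 * sqrt(123)/ 50769155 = -16.70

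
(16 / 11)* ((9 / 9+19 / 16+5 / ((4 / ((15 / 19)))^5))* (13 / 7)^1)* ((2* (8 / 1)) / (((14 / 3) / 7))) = 216460086765 / 1525276984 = 141.92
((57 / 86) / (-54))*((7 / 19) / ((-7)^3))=1 / 75852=0.00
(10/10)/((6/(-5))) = -5/6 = -0.83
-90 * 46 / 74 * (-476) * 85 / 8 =282946.62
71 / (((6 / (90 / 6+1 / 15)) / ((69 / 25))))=184529 / 375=492.08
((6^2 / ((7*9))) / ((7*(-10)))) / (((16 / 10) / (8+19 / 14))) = -131 / 2744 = -0.05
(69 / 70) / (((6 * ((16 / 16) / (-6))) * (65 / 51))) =-3519 / 4550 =-0.77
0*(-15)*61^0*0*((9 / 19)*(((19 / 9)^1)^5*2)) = 0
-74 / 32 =-37 / 16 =-2.31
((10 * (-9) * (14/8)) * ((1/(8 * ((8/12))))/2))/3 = -315/64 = -4.92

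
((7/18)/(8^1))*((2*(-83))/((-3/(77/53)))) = 3.91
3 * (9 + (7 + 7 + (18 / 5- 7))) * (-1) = -294 / 5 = -58.80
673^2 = 452929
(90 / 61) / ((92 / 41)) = 1845 / 2806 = 0.66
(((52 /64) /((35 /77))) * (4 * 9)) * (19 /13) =1881 /20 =94.05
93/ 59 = 1.58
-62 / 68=-31 / 34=-0.91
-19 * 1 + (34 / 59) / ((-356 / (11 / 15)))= -2993257 / 157530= -19.00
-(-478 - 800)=1278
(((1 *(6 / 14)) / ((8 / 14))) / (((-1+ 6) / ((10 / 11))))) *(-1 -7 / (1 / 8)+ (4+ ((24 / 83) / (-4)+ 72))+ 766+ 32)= 203415 / 1826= 111.40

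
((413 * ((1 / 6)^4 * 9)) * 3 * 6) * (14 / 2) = 2891 / 8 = 361.38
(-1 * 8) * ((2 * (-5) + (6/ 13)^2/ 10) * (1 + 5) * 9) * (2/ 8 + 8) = 30051648/ 845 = 35564.08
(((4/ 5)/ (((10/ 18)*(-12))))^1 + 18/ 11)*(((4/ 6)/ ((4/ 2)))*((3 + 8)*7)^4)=444206609/ 25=17768264.36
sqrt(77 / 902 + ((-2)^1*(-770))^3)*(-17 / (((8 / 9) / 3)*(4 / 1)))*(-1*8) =459*sqrt(24557823136574) / 328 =6934797.36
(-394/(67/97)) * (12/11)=-458616/737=-622.27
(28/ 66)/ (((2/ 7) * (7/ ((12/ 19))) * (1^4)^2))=28/ 209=0.13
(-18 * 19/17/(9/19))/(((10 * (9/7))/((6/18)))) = -2527/2295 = -1.10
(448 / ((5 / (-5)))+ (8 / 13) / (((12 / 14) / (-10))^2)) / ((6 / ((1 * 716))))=-15256528 / 351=-43465.89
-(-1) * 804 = 804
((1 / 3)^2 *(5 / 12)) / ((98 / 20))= 25 / 2646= 0.01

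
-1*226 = -226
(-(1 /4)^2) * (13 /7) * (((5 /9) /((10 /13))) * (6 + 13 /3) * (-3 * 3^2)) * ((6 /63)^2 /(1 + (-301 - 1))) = -5239 /7433496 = -0.00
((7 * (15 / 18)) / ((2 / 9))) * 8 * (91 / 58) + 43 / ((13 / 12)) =139179 / 377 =369.18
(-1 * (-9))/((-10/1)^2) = 9/100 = 0.09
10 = 10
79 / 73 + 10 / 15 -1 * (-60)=13523 / 219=61.75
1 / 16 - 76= -1215 / 16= -75.94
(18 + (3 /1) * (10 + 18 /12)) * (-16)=-840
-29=-29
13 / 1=13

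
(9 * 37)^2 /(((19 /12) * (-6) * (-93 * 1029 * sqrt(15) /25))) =0.79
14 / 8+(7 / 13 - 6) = -193 / 52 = -3.71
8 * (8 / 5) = 64 / 5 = 12.80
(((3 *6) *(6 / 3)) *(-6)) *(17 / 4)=-918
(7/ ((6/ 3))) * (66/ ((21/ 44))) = 484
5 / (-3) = -5 / 3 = -1.67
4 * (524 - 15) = 2036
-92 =-92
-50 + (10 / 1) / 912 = -22795 / 456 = -49.99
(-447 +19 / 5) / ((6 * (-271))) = 1108 / 4065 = 0.27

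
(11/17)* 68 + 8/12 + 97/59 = 8197/177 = 46.31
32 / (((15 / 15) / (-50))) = -1600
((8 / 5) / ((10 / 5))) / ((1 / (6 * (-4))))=-96 / 5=-19.20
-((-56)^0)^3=-1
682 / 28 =341 / 14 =24.36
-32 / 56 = -4 / 7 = -0.57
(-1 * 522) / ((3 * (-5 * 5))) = 174 / 25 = 6.96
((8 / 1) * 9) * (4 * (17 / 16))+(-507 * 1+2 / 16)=-1607 / 8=-200.88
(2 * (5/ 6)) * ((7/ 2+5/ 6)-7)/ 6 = -20/ 27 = -0.74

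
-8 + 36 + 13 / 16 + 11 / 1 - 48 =-131 / 16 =-8.19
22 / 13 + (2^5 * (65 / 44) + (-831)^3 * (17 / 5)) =-1395044365311 / 715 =-1951111000.43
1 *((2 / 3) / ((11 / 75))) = 4.55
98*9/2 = 441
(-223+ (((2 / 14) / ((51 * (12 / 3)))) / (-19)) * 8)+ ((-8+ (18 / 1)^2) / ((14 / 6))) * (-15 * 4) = -56629331 / 6783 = -8348.71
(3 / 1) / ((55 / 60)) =36 / 11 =3.27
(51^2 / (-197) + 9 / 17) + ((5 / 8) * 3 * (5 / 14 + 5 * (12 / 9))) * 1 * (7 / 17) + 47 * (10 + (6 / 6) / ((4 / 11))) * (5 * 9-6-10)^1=930807619 / 53584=17371.00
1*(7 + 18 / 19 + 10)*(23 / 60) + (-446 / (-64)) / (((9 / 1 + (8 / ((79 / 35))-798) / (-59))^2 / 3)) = 6.92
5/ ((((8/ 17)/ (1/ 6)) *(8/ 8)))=85/ 48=1.77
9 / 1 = 9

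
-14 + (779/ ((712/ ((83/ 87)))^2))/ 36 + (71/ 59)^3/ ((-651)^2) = -18702652250773644670919/ 1335907831734993758976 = -14.00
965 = 965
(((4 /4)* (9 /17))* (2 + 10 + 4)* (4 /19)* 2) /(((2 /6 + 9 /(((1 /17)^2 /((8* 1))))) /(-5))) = -3456 /4032655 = -0.00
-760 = -760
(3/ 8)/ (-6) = -1/ 16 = -0.06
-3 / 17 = -0.18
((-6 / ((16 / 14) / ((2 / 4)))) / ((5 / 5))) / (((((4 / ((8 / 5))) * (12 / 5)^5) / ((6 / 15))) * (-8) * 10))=175 / 2654208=0.00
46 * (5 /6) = 38.33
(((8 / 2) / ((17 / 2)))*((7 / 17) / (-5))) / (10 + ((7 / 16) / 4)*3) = -3584 / 955145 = -0.00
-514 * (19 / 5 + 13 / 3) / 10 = -31354 / 75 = -418.05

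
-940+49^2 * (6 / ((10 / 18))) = 124954 / 5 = 24990.80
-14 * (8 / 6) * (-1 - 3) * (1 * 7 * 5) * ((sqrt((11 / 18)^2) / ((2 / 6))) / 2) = 2395.56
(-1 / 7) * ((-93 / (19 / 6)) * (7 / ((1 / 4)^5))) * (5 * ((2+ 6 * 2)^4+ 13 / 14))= 768289397760 / 133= 5776612013.23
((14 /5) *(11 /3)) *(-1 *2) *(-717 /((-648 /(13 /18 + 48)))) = -16139431 /14580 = -1106.96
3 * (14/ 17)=42/ 17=2.47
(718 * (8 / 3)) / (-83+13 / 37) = -106264 / 4587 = -23.17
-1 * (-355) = 355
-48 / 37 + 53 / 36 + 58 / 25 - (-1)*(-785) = -26057419 / 33300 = -782.51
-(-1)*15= 15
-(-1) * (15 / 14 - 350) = -4885 / 14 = -348.93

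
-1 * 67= -67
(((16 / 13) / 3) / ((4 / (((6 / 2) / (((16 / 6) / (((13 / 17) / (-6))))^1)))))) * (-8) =2 / 17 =0.12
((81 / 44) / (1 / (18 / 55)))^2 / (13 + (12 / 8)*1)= 0.03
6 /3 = 2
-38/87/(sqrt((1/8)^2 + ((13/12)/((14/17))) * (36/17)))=-304 * sqrt(8785)/109185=-0.26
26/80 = 13/40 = 0.32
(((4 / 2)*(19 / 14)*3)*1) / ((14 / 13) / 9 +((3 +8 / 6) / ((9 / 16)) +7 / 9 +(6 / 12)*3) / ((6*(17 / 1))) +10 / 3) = 4081428 / 1779785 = 2.29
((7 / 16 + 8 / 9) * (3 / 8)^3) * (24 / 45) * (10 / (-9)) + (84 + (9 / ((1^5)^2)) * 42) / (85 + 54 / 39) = 27461155 / 5174784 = 5.31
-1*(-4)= 4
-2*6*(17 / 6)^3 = -4913 / 18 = -272.94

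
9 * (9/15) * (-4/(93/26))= -936/155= -6.04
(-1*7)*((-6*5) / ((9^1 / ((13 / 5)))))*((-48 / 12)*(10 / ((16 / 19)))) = -8645 / 3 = -2881.67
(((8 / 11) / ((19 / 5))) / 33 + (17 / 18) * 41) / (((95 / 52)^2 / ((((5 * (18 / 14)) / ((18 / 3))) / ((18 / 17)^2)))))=11182098109 / 1008375885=11.09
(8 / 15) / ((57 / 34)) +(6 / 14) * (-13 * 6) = -198166 / 5985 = -33.11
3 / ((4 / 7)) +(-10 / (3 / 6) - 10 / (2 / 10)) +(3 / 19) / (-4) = -1231 / 19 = -64.79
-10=-10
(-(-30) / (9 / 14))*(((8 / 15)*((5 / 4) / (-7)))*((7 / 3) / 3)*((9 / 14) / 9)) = -20 / 81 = -0.25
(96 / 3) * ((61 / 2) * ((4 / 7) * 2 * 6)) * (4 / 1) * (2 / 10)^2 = 1070.81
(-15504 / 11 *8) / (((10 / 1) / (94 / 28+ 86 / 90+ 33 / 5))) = -258400 / 21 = -12304.76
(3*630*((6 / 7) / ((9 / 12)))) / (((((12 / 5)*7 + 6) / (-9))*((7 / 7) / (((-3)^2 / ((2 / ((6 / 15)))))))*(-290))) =2916 / 551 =5.29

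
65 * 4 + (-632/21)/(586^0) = 229.90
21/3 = 7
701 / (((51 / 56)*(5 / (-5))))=-39256 / 51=-769.73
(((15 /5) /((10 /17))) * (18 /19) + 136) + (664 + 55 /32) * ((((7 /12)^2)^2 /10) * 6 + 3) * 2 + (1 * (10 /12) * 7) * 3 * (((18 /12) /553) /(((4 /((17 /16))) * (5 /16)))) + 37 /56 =181973879835 /43036672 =4228.34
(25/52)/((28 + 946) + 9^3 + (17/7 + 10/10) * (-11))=175/606164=0.00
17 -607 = -590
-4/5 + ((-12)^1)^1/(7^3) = -1432/1715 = -0.83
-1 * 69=-69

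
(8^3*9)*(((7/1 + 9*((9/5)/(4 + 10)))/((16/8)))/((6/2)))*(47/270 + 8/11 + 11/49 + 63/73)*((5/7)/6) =386067790688/260280405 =1483.28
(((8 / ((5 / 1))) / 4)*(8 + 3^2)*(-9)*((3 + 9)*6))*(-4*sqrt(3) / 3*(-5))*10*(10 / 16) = -183600*sqrt(3) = -318004.53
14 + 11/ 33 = 43/ 3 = 14.33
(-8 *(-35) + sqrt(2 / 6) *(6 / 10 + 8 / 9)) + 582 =67 *sqrt(3) / 135 + 862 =862.86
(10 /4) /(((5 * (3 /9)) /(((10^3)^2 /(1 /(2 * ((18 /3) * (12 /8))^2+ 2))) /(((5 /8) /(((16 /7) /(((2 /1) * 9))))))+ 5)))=2099200315 /42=49980959.88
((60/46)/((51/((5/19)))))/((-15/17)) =-10/1311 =-0.01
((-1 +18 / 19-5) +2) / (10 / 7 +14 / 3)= -609 / 1216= -0.50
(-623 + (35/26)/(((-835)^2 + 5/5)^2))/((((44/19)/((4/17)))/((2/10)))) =-13600956704434477/1074334250117960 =-12.66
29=29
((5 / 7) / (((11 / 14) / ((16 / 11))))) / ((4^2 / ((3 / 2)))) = 0.12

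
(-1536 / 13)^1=-1536 / 13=-118.15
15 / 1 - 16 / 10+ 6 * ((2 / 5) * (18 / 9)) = 91 / 5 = 18.20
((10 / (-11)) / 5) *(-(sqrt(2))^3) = 4 *sqrt(2) / 11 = 0.51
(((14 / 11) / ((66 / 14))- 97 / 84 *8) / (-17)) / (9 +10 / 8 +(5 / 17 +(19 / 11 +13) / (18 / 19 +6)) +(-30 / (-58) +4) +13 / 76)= 8370792 / 275340205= 0.03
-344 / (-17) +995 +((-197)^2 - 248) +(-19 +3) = 672524 / 17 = 39560.24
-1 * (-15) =15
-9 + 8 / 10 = -41 / 5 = -8.20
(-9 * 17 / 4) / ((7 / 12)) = -459 / 7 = -65.57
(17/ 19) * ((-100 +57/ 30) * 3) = -50031/ 190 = -263.32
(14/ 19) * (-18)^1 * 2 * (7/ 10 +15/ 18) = -3864/ 95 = -40.67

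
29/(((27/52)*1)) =1508/27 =55.85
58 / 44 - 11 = -9.68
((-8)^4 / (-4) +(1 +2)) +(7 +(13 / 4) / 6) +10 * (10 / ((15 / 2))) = -8001 / 8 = -1000.12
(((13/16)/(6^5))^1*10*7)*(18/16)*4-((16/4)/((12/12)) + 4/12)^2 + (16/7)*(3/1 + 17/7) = -4292329/677376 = -6.34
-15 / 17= -0.88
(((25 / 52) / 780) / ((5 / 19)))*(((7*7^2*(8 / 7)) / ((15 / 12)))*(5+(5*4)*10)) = 76342 / 507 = 150.58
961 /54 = 17.80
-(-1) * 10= 10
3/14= 0.21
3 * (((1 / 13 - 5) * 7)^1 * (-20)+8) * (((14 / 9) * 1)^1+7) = 697928 / 39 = 17895.59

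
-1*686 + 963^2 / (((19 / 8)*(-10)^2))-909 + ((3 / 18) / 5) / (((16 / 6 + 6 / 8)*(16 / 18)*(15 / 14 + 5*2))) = 2788862443 / 1207450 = 2309.71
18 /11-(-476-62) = 5936 /11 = 539.64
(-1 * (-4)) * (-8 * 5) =-160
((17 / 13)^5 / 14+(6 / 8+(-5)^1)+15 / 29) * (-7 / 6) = 4.04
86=86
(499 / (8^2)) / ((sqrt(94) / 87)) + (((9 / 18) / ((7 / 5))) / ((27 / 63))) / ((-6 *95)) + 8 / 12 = 70.63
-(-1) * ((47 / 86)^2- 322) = -2379303 / 7396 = -321.70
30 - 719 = -689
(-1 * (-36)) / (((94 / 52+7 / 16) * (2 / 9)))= 33696 / 467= 72.15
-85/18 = -4.72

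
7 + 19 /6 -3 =43 /6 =7.17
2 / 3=0.67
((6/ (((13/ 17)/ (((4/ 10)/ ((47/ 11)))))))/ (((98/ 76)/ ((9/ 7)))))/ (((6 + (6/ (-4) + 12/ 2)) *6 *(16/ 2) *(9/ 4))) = 14212/ 22005165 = 0.00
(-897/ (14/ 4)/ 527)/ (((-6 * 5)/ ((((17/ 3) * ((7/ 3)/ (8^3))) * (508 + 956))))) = 18239/ 29760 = 0.61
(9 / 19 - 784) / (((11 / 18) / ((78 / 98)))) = -10450674 / 10241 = -1020.47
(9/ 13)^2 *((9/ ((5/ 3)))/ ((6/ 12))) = 4374/ 845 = 5.18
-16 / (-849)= 16 / 849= 0.02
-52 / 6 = -26 / 3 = -8.67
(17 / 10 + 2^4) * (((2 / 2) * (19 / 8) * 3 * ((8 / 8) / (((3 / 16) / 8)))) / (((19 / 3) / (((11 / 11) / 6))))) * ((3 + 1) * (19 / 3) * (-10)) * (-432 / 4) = 3874176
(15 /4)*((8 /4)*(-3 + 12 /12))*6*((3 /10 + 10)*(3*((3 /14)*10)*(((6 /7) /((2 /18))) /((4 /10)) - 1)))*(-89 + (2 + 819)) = -3908528640 /49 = -79765890.61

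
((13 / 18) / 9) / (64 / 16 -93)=-13 / 14418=-0.00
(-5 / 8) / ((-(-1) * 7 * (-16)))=5 / 896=0.01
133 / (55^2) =133 / 3025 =0.04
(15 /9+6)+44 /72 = 149 /18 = 8.28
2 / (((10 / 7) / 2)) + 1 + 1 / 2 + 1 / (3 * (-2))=62 / 15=4.13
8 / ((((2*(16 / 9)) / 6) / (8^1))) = 108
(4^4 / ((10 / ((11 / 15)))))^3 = 2791309312 / 421875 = 6616.44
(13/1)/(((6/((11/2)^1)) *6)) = 143/72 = 1.99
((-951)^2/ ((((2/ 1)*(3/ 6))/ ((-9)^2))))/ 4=73256481/ 4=18314120.25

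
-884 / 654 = -442 / 327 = -1.35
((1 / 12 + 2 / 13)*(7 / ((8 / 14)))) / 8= 1813 / 4992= 0.36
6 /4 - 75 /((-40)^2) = 93 /64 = 1.45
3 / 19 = 0.16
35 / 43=0.81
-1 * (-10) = 10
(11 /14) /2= 11 /28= 0.39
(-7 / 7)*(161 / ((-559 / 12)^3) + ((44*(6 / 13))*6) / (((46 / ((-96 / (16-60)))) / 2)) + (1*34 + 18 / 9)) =-191063233476 / 4017568217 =-47.56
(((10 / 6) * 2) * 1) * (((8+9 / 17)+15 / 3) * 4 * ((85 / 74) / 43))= 23000 / 4773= 4.82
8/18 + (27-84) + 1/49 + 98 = 18286/441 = 41.46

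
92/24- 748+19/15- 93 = -8359/10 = -835.90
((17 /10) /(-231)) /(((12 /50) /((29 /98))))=-2465 /271656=-0.01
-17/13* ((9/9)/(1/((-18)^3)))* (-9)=-892296/13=-68638.15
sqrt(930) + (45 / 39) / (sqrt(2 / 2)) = 15 / 13 + sqrt(930) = 31.65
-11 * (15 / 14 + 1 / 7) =-187 / 14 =-13.36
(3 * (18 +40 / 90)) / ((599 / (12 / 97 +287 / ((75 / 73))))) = 337502402 / 13073175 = 25.82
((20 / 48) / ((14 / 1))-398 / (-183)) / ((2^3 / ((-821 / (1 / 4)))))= -6182951 / 6832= -905.00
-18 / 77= -0.23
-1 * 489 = -489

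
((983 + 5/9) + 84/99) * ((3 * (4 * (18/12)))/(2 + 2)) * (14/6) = 341096/33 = 10336.24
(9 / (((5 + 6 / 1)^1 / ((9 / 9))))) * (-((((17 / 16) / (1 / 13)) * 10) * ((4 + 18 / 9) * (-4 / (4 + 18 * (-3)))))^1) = -5967 / 110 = -54.25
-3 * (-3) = 9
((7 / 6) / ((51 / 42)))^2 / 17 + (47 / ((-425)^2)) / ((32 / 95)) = 9740629 / 176868000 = 0.06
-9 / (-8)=1.12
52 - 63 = -11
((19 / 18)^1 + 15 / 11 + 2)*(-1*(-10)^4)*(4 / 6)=-8750000 / 297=-29461.28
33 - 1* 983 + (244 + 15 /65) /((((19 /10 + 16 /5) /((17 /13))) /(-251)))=-8450900 /507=-16668.44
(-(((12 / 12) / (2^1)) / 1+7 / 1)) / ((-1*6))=5 / 4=1.25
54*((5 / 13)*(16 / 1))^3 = 27648000 / 2197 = 12584.43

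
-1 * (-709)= 709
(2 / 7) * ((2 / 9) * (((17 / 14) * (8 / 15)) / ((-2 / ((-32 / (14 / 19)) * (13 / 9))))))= 537472 / 416745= 1.29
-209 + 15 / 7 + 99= -755 / 7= -107.86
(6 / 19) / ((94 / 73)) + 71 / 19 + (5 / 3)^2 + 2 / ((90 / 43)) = 103348 / 13395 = 7.72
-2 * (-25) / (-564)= -25 / 282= -0.09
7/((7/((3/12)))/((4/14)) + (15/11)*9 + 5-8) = 77/1180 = 0.07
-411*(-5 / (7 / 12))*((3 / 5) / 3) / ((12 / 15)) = 6165 / 7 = 880.71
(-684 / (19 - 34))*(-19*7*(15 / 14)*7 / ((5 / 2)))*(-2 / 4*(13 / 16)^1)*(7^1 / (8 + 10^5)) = 229957 / 444480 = 0.52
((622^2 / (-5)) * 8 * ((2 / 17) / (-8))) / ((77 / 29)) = 22439272 / 6545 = 3428.46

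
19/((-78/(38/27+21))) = -11495/2106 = -5.46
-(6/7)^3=-216/343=-0.63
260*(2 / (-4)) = -130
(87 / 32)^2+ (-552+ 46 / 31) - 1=-17272689 / 31744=-544.12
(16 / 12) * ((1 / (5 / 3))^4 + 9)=7608 / 625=12.17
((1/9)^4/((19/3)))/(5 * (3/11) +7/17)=187/13795596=0.00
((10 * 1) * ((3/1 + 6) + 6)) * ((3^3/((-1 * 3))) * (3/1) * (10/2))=-20250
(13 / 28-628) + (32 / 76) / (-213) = -71110061 / 113316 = -627.54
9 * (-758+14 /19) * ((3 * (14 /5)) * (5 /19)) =-5438664 /361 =-15065.55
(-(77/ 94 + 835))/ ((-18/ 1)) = 26189/ 564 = 46.43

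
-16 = -16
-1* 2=-2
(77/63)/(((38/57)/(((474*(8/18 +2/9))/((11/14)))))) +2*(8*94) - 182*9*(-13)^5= 1824540526/3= 608180175.33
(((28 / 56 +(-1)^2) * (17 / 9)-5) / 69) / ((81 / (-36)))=26 / 1863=0.01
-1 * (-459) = 459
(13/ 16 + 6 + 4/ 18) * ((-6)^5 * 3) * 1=-164106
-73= -73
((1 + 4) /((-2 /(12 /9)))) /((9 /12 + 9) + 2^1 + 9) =-40 /249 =-0.16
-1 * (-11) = 11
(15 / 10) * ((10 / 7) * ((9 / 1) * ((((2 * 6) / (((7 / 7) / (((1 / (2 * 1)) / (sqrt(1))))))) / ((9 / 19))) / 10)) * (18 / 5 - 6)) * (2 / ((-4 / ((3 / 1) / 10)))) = 8.79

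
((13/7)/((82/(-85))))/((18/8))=-0.86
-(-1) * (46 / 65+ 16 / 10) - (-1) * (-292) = -289.69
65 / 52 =5 / 4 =1.25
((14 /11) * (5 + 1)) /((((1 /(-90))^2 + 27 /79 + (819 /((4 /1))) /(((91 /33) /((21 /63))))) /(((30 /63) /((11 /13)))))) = 20796750 /121425799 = 0.17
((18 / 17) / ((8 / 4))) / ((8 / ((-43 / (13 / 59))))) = -12.91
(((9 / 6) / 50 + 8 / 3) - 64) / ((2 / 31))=-570121 / 600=-950.20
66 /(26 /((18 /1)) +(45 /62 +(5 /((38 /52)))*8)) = 699732 /603329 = 1.16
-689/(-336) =689/336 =2.05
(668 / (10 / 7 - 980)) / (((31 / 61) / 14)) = -1996652 / 106175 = -18.81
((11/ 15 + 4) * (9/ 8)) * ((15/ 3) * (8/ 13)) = 213/ 13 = 16.38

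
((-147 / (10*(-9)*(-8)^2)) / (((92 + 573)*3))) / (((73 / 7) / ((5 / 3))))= 49 / 23967360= 0.00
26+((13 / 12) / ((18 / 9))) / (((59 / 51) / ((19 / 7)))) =90103 / 3304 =27.27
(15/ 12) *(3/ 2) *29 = 435/ 8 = 54.38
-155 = -155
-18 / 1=-18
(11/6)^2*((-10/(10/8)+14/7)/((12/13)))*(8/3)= -58.26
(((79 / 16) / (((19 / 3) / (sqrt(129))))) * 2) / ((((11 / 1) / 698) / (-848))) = -17535156 * sqrt(129) / 209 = -952923.86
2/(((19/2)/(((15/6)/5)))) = 2/19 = 0.11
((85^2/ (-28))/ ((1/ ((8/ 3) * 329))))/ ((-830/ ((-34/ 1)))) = -2309110/ 249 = -9273.53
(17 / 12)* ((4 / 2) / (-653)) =-17 / 3918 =-0.00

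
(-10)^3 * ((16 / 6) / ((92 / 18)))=-12000 / 23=-521.74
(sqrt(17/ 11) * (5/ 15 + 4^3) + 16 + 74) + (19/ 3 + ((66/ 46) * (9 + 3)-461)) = -23974/ 69 + 193 * sqrt(187)/ 33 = -267.47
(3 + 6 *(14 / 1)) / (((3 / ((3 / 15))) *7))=29 / 35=0.83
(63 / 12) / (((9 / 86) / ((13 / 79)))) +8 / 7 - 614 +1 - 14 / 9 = -6023737 / 9954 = -605.16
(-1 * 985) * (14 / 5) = -2758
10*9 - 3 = 87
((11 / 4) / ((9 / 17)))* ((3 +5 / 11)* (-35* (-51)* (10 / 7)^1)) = 137275 / 3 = 45758.33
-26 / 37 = -0.70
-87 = -87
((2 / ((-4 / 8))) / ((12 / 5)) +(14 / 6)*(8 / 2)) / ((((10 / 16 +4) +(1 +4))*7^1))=184 / 1617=0.11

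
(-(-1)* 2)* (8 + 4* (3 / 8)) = 19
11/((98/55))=605/98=6.17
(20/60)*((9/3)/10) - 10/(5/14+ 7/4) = -2741/590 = -4.65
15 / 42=5 / 14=0.36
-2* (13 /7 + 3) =-68 /7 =-9.71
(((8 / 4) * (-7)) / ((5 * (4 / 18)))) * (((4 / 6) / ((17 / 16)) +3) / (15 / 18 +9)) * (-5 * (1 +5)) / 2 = 69930 / 1003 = 69.72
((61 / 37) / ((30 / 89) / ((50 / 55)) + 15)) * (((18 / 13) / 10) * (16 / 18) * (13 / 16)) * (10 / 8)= 5429 / 404928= 0.01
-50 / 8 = -25 / 4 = -6.25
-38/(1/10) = -380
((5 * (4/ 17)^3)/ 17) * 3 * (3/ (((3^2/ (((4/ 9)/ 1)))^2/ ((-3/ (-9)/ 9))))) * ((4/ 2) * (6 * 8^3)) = 10485760/ 547981281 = 0.02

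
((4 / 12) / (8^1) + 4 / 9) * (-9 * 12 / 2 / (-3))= 35 / 4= 8.75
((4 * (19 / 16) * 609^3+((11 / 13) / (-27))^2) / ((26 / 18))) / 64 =528712662547735 / 45556992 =11605521.77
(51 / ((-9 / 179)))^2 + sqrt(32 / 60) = 2* sqrt(30) / 15 + 9259849 / 9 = 1028872.84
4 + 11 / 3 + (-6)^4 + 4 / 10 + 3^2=19696 / 15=1313.07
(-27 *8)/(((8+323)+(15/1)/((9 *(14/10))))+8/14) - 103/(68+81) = -348907/260303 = -1.34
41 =41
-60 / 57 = -20 / 19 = -1.05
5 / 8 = 0.62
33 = 33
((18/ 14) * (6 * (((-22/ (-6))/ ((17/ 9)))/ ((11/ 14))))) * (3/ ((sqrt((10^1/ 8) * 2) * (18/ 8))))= 432 * sqrt(10)/ 85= 16.07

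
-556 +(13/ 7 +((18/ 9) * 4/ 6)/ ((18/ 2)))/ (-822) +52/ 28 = -86090905/ 155358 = -554.15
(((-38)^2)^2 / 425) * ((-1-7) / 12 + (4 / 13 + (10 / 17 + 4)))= 5846721344 / 281775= 20749.61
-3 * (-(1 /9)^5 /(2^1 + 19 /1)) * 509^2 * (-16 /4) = -1036324 /413343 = -2.51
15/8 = 1.88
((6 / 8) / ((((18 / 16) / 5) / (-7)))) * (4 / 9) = -280 / 27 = -10.37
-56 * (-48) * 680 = 1827840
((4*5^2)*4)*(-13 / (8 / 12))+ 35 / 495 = -772193 / 99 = -7799.93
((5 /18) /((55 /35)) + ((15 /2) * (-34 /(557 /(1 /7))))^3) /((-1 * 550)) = -414257049443 /1290974253404220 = -0.00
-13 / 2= -6.50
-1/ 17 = -0.06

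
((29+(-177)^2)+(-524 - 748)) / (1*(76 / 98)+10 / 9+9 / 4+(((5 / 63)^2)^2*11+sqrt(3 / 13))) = 6424565543673505150104 / 871515984341279989 - 119456236882058188896*sqrt(39) / 871515984341279989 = 6515.73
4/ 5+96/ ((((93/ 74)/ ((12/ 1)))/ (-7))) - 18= -997226/ 155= -6433.72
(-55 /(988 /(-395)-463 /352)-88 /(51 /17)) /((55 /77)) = -20.89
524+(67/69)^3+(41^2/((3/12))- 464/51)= 7239.82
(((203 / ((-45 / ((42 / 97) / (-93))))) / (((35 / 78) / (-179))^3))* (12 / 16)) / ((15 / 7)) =-4384987844484 / 9396875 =-466643.20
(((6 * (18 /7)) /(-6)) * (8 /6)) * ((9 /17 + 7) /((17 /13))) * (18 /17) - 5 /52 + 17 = -7150407 /1788332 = -4.00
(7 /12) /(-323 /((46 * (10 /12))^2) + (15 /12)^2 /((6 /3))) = 105800 /101829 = 1.04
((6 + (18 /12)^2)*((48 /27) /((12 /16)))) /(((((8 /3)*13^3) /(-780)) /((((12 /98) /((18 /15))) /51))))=-2200 /422331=-0.01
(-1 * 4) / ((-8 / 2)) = 1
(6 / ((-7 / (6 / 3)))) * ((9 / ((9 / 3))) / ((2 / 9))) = -162 / 7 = -23.14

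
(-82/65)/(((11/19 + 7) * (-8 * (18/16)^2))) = 779/47385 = 0.02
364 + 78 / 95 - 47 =30193 / 95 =317.82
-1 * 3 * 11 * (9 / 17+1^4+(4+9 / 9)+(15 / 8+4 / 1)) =-55671 / 136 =-409.35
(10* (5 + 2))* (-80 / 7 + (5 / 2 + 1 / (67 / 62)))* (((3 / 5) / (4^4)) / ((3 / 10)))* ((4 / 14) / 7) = -37535 / 210112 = -0.18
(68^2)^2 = 21381376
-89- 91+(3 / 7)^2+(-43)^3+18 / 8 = -15618175 / 196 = -79684.57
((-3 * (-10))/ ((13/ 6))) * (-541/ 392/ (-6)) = 8115/ 2548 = 3.18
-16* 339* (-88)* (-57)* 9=-244861056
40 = 40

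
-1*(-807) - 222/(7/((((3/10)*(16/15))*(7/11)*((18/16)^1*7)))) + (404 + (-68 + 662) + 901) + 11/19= 13876141/5225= 2655.72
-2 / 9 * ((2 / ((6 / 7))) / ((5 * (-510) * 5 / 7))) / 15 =49 / 2581875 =0.00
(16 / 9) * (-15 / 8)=-10 / 3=-3.33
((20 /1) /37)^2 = 400 /1369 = 0.29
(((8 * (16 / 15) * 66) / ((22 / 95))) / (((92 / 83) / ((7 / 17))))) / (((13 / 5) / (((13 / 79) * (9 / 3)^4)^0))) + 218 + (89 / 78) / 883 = 15228256331 / 26929734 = 565.48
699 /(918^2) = 0.00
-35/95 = -7/19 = -0.37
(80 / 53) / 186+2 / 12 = 1723 / 9858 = 0.17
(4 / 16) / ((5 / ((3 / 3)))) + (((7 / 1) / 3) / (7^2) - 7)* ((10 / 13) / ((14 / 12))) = -57763 / 12740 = -4.53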